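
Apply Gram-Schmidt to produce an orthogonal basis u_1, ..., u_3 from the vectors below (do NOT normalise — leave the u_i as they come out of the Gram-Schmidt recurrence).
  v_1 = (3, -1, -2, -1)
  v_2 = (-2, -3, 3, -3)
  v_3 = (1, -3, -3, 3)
Orthogonal basis:
  u_1 = (3, -1, -2, -1)
  u_2 = (-4/5, -17/5, 11/5, -17/5)
  u_3 = (-144/143, -469/143, -16/13, 389/143)

Apply the Gram-Schmidt recurrence
  u_1 = v_1
  u_i = v_i − Σ_{j<i} ((v_i · u_j) / (u_j · u_j)) · u_j.

Step by step this gives:
  u_1 = (3, -1, -2, -1)
  u_2 = (-4/5, -17/5, 11/5, -17/5)
  u_3 = (-144/143, -469/143, -16/13, 389/143)

Orthogonality check:
  u_2 · u_1 = 0 (should be 0)
  u_3 · u_1 = 0 (should be 0)
  u_3 · u_2 = 0 (should be 0)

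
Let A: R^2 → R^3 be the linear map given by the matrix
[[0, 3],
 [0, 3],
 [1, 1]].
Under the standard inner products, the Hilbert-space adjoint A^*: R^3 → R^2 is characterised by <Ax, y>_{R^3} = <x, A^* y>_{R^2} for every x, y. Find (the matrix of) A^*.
A^* = A^T =
[[0, 0, 1],
 [3, 3, 1]]

For real matrices with standard dot products, the defining identity <Ax, y> = <x, A^* y> gives (Ax)^T y = x^T (A^*) y, i.e. x^T A^T y = x^T (A^*) y. Since this holds for all x, y, we must have A^* = A^T. Therefore
A^* =
[[0, 0, 1],
 [3, 3, 1]].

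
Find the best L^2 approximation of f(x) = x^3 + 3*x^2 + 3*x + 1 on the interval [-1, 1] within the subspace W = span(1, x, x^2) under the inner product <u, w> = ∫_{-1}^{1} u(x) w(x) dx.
g(x) = 3*x^2 + 18*x/5 + 1

The best approximation g ∈ W is the orthogonal projection of f onto W. Writing g = a_0 + a_1 x + a_2 x^2, the coefficients solve the normal equations G · a = b where
  G_{ij} = <φ_i, φ_j> and b_i = <f, φ_i>, with φ_0 = 1, φ_1 = x, φ_2 = x^2.
G =
  [2, 0, 2/3]
  [0, 2/3, 0]
  [2/3, 0, 2/5],
b = (4, 12/5, 28/15).
Solving gives a_0 = 1, a_1 = 18/5, a_2 = 3, so
  g(x) = 3*x^2 + 18*x/5 + 1.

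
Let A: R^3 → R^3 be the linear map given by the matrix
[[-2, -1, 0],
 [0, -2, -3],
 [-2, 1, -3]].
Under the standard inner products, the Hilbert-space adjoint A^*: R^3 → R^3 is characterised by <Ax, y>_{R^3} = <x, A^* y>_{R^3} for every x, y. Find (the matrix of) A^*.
A^* = A^T =
[[-2, 0, -2],
 [-1, -2, 1],
 [0, -3, -3]]

For real matrices with standard dot products, the defining identity <Ax, y> = <x, A^* y> gives (Ax)^T y = x^T (A^*) y, i.e. x^T A^T y = x^T (A^*) y. Since this holds for all x, y, we must have A^* = A^T. Therefore
A^* =
[[-2, 0, -2],
 [-1, -2, 1],
 [0, -3, -3]].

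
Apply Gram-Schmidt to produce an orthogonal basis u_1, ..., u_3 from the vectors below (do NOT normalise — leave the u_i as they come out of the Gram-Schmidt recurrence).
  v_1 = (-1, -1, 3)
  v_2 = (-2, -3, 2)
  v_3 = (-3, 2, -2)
Orthogonal basis:
  u_1 = (-1, -1, 3)
  u_2 = (-1, -2, -1)
  u_3 = (-217/66, 62/33, -31/66)

Apply the Gram-Schmidt recurrence
  u_1 = v_1
  u_i = v_i − Σ_{j<i} ((v_i · u_j) / (u_j · u_j)) · u_j.

Step by step this gives:
  u_1 = (-1, -1, 3)
  u_2 = (-1, -2, -1)
  u_3 = (-217/66, 62/33, -31/66)

Orthogonality check:
  u_2 · u_1 = 0 (should be 0)
  u_3 · u_1 = 0 (should be 0)
  u_3 · u_2 = 0 (should be 0)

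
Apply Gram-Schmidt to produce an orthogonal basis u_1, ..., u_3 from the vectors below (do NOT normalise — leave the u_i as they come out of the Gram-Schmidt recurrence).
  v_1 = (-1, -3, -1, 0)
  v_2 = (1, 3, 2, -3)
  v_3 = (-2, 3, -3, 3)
Orthogonal basis:
  u_1 = (-1, -3, -1, 0)
  u_2 = (-1/11, -3/11, 10/11, -3)
  u_3 = (-270/109, 171/109, -243/109, -81/109)

Apply the Gram-Schmidt recurrence
  u_1 = v_1
  u_i = v_i − Σ_{j<i} ((v_i · u_j) / (u_j · u_j)) · u_j.

Step by step this gives:
  u_1 = (-1, -3, -1, 0)
  u_2 = (-1/11, -3/11, 10/11, -3)
  u_3 = (-270/109, 171/109, -243/109, -81/109)

Orthogonality check:
  u_2 · u_1 = 0 (should be 0)
  u_3 · u_1 = 0 (should be 0)
  u_3 · u_2 = 0 (should be 0)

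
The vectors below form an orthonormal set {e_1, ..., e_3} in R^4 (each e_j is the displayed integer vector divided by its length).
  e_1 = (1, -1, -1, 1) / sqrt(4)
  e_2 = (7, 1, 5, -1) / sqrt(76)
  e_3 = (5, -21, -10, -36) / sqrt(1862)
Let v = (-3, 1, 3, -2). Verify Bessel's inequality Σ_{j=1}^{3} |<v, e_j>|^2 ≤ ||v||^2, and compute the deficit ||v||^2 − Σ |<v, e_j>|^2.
Σ |<v, e_j>|^2 = 999/49; ||v||^2 = 23; deficit = 128/49

Write each e_j = u_j / sqrt(<u_j, u_j>) where u_j is the displayed integer vector. Then <v, e_j> = <v, u_j> / sqrt(<u_j, u_j>), so |<v, e_j>|^2 = <v, u_j>^2 / <u_j, u_j>.
Coefficients: <v, e_1> = -9/sqrt(4), <v, e_2> = -3/sqrt(76), <v, e_3> = 6/sqrt(1862).
Square and sum: Σ |<v, e_j>|^2 = 999/49.
Compute ||v||^2 = v·v = 23.
Deficit = 23 − 999/49 = 128/49 ≥ 0, confirming Bessel's inequality. (The deficit equals ||v − Σ <v,e_j> e_j||^2, the squared distance from v to span{e_j}.)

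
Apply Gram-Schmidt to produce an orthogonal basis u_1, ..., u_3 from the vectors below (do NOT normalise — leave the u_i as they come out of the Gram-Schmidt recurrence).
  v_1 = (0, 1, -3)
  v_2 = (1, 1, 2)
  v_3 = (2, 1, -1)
Orthogonal basis:
  u_1 = (0, 1, -3)
  u_2 = (1, 3/2, 1/2)
  u_3 = (8/7, -24/35, -8/35)

Apply the Gram-Schmidt recurrence
  u_1 = v_1
  u_i = v_i − Σ_{j<i} ((v_i · u_j) / (u_j · u_j)) · u_j.

Step by step this gives:
  u_1 = (0, 1, -3)
  u_2 = (1, 3/2, 1/2)
  u_3 = (8/7, -24/35, -8/35)

Orthogonality check:
  u_2 · u_1 = 0 (should be 0)
  u_3 · u_1 = 0 (should be 0)
  u_3 · u_2 = 0 (should be 0)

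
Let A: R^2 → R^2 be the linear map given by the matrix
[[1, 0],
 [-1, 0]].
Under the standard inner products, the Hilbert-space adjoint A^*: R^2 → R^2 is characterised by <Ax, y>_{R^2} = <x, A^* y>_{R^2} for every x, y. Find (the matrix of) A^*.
A^* = A^T =
[[1, -1],
 [0, 0]]

For real matrices with standard dot products, the defining identity <Ax, y> = <x, A^* y> gives (Ax)^T y = x^T (A^*) y, i.e. x^T A^T y = x^T (A^*) y. Since this holds for all x, y, we must have A^* = A^T. Therefore
A^* =
[[1, -1],
 [0, 0]].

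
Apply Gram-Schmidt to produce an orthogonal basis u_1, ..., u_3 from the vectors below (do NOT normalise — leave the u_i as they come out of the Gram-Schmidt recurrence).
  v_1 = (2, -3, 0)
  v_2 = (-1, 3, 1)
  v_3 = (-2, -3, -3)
Orthogonal basis:
  u_1 = (2, -3, 0)
  u_2 = (9/13, 6/13, 1)
  u_3 = (-9/22, -3/11, 9/22)

Apply the Gram-Schmidt recurrence
  u_1 = v_1
  u_i = v_i − Σ_{j<i} ((v_i · u_j) / (u_j · u_j)) · u_j.

Step by step this gives:
  u_1 = (2, -3, 0)
  u_2 = (9/13, 6/13, 1)
  u_3 = (-9/22, -3/11, 9/22)

Orthogonality check:
  u_2 · u_1 = 0 (should be 0)
  u_3 · u_1 = 0 (should be 0)
  u_3 · u_2 = 0 (should be 0)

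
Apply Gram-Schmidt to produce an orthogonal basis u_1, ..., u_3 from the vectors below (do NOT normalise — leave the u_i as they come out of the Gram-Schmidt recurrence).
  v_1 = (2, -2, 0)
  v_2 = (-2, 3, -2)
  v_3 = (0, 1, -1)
Orthogonal basis:
  u_1 = (2, -2, 0)
  u_2 = (1/2, 1/2, -2)
  u_3 = (2/9, 2/9, 1/9)

Apply the Gram-Schmidt recurrence
  u_1 = v_1
  u_i = v_i − Σ_{j<i} ((v_i · u_j) / (u_j · u_j)) · u_j.

Step by step this gives:
  u_1 = (2, -2, 0)
  u_2 = (1/2, 1/2, -2)
  u_3 = (2/9, 2/9, 1/9)

Orthogonality check:
  u_2 · u_1 = 0 (should be 0)
  u_3 · u_1 = 0 (should be 0)
  u_3 · u_2 = 0 (should be 0)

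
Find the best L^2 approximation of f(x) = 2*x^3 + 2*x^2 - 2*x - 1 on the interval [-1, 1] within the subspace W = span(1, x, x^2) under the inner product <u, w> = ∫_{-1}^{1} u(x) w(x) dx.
g(x) = 2*x^2 - 4*x/5 - 1

The best approximation g ∈ W is the orthogonal projection of f onto W. Writing g = a_0 + a_1 x + a_2 x^2, the coefficients solve the normal equations G · a = b where
  G_{ij} = <φ_i, φ_j> and b_i = <f, φ_i>, with φ_0 = 1, φ_1 = x, φ_2 = x^2.
G =
  [2, 0, 2/3]
  [0, 2/3, 0]
  [2/3, 0, 2/5],
b = (-2/3, -8/15, 2/15).
Solving gives a_0 = -1, a_1 = -4/5, a_2 = 2, so
  g(x) = 2*x^2 - 4*x/5 - 1.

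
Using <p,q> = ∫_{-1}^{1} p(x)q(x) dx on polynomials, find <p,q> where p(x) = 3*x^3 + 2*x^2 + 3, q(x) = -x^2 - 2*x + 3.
<p,q> = 84/5

Expand the product: p(x)·q(x) = -3*x^5 - 8*x^4 + 5*x^3 + 3*x^2 - 6*x + 9.
∫_{-1}^{1} of each monomial x^k gives [2/(k+1) if k even, 0 if k odd]. Integrating term-by-term (or equivalently evaluating the antiderivative F(x) = -x^6/2 - 8*x^5/5 + 5*x^4/4 + x^3 - 3*x^2 + 9*x at the endpoints):
  F(1) − F(−1) = 123/20 − (-213/20) = 84/5.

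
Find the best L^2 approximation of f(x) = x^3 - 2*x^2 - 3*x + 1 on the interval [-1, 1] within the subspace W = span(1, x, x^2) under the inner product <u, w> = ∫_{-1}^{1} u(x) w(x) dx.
g(x) = -2*x^2 - 12*x/5 + 1

The best approximation g ∈ W is the orthogonal projection of f onto W. Writing g = a_0 + a_1 x + a_2 x^2, the coefficients solve the normal equations G · a = b where
  G_{ij} = <φ_i, φ_j> and b_i = <f, φ_i>, with φ_0 = 1, φ_1 = x, φ_2 = x^2.
G =
  [2, 0, 2/3]
  [0, 2/3, 0]
  [2/3, 0, 2/5],
b = (2/3, -8/5, -2/15).
Solving gives a_0 = 1, a_1 = -12/5, a_2 = -2, so
  g(x) = -2*x^2 - 12*x/5 + 1.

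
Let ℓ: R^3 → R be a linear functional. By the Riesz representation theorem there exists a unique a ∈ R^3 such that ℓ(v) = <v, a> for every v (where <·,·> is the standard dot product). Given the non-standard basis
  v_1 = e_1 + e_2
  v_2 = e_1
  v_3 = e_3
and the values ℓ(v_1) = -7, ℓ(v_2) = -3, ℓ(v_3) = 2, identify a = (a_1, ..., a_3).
a = (-3, -4, 2)

Write a = (a_1, ..., a_3) in the standard basis. For each basis vector v_i, ℓ(v_i) = <v_i, a> is a linear equation in the a_j's. Collect the n equations into a matrix system V a = ℓ, where row i of V is v_i (expressed in the standard basis). Since V is invertible (lower-triangular with 1s on the diagonal, up to permutation), solve by back-substitution:
  V =
[[1, 1, 0],
 [1, 0, 0],
 [0, 0, 1]]
  V a = (-7, -3, 2)
Solving gives a = (-3, -4, 2).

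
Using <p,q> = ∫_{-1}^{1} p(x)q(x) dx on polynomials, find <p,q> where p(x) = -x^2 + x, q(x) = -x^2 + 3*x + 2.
<p,q> = 16/15

Expand the product: p(x)·q(x) = x^4 - 4*x^3 + x^2 + 2*x.
∫_{-1}^{1} of each monomial x^k gives [2/(k+1) if k even, 0 if k odd]. Integrating term-by-term (or equivalently evaluating the antiderivative F(x) = x^5/5 - x^4 + x^3/3 + x^2 at the endpoints):
  F(1) − F(−1) = 8/15 − (-8/15) = 16/15.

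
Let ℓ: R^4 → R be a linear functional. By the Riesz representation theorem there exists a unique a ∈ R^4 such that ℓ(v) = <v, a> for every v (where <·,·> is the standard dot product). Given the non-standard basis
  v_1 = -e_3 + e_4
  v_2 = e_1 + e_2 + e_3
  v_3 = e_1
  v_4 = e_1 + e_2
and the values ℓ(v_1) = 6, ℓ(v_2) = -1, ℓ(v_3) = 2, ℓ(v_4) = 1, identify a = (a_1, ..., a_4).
a = (2, -1, -2, 4)

Write a = (a_1, ..., a_4) in the standard basis. For each basis vector v_i, ℓ(v_i) = <v_i, a> is a linear equation in the a_j's. Collect the n equations into a matrix system V a = ℓ, where row i of V is v_i (expressed in the standard basis). Since V is invertible (lower-triangular with 1s on the diagonal, up to permutation), solve by back-substitution:
  V =
[[0, 0, -1, 1],
 [1, 1, 1, 0],
 [1, 0, 0, 0],
 [1, 1, 0, 0]]
  V a = (6, -1, 2, 1)
Solving gives a = (2, -1, -2, 4).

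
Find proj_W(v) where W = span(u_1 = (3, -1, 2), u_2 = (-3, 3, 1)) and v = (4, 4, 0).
proj_W(v) = (108/83, 44/83, 192/83)

Set up U = [u_1 | ... | u_2] ∈ R^(3×2). The projector onto W = col(U) is P = U (U^T U)^(-1) U^T.
Compute U^T U =
  [14, -10]
  [-10, 19],
and U^T v = (8, 0).
Solve U^T U · c = U^T v for the coefficients: c = (76/83, 40/83). The projection is proj_W(v) = U c.
Check: (v - proj_W(v)) · u_1 = 0  (should be 0).
Check: (v - proj_W(v)) · u_2 = 0  (should be 0).
Result: proj_W(v) = (108/83, 44/83, 192/83).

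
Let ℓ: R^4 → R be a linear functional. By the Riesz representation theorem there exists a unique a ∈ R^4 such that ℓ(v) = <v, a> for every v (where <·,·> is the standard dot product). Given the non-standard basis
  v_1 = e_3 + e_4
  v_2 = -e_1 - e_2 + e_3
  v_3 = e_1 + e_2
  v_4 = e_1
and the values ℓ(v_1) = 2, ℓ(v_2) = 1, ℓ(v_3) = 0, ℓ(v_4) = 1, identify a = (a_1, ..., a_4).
a = (1, -1, 1, 1)

Write a = (a_1, ..., a_4) in the standard basis. For each basis vector v_i, ℓ(v_i) = <v_i, a> is a linear equation in the a_j's. Collect the n equations into a matrix system V a = ℓ, where row i of V is v_i (expressed in the standard basis). Since V is invertible (lower-triangular with 1s on the diagonal, up to permutation), solve by back-substitution:
  V =
[[0, 0, 1, 1],
 [-1, -1, 1, 0],
 [1, 1, 0, 0],
 [1, 0, 0, 0]]
  V a = (2, 1, 0, 1)
Solving gives a = (1, -1, 1, 1).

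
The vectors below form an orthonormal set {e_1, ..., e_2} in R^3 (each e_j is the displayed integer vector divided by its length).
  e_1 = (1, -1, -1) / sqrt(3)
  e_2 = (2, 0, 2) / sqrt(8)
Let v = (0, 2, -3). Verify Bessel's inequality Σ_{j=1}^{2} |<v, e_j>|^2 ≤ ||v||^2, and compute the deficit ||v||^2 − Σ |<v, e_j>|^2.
Σ |<v, e_j>|^2 = 29/6; ||v||^2 = 13; deficit = 49/6

Write each e_j = u_j / sqrt(<u_j, u_j>) where u_j is the displayed integer vector. Then <v, e_j> = <v, u_j> / sqrt(<u_j, u_j>), so |<v, e_j>|^2 = <v, u_j>^2 / <u_j, u_j>.
Coefficients: <v, e_1> = 1/sqrt(3), <v, e_2> = -6/sqrt(8).
Square and sum: Σ |<v, e_j>|^2 = 29/6.
Compute ||v||^2 = v·v = 13.
Deficit = 13 − 29/6 = 49/6 ≥ 0, confirming Bessel's inequality. (The deficit equals ||v − Σ <v,e_j> e_j||^2, the squared distance from v to span{e_j}.)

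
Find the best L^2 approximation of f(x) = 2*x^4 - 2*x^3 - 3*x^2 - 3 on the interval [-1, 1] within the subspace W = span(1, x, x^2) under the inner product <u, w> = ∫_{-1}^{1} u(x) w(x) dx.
g(x) = -9*x^2/7 - 6*x/5 - 111/35

The best approximation g ∈ W is the orthogonal projection of f onto W. Writing g = a_0 + a_1 x + a_2 x^2, the coefficients solve the normal equations G · a = b where
  G_{ij} = <φ_i, φ_j> and b_i = <f, φ_i>, with φ_0 = 1, φ_1 = x, φ_2 = x^2.
G =
  [2, 0, 2/3]
  [0, 2/3, 0]
  [2/3, 0, 2/5],
b = (-36/5, -4/5, -92/35).
Solving gives a_0 = -111/35, a_1 = -6/5, a_2 = -9/7, so
  g(x) = -9*x^2/7 - 6*x/5 - 111/35.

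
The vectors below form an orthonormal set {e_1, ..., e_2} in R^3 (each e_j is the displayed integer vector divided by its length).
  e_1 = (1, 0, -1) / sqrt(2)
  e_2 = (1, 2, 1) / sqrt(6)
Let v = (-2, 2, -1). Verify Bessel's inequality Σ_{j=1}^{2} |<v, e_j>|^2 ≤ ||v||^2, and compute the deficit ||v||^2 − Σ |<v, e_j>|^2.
Σ |<v, e_j>|^2 = 2/3; ||v||^2 = 9; deficit = 25/3

Write each e_j = u_j / sqrt(<u_j, u_j>) where u_j is the displayed integer vector. Then <v, e_j> = <v, u_j> / sqrt(<u_j, u_j>), so |<v, e_j>|^2 = <v, u_j>^2 / <u_j, u_j>.
Coefficients: <v, e_1> = -1/sqrt(2), <v, e_2> = 1/sqrt(6).
Square and sum: Σ |<v, e_j>|^2 = 2/3.
Compute ||v||^2 = v·v = 9.
Deficit = 9 − 2/3 = 25/3 ≥ 0, confirming Bessel's inequality. (The deficit equals ||v − Σ <v,e_j> e_j||^2, the squared distance from v to span{e_j}.)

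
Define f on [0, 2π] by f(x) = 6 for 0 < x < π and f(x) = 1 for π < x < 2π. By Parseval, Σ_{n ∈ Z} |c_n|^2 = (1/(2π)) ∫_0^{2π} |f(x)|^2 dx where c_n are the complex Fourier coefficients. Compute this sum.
Σ |c_n|^2 = 37/2

Parseval equates the L^2 energy of f (normalised by 1/(2π)) with the ℓ^2 sum of its Fourier coefficients: (1/(2π)) ∫_0^{2π} |f|^2 = Σ |c_n|^2.
Compute the left side: (1/(2π)) [∫_0^π 6^2 dx + ∫_π^{2π} 1^2 dx] = (1/(2π)) · (36π + 1π) = (36 + 1)/2 = 37/2.
So Σ_{n ∈ Z} |c_n|^2 = 37/2.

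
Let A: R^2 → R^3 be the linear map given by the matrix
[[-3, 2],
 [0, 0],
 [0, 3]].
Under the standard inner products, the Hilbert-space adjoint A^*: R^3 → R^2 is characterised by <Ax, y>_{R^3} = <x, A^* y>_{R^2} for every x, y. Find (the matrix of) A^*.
A^* = A^T =
[[-3, 0, 0],
 [2, 0, 3]]

For real matrices with standard dot products, the defining identity <Ax, y> = <x, A^* y> gives (Ax)^T y = x^T (A^*) y, i.e. x^T A^T y = x^T (A^*) y. Since this holds for all x, y, we must have A^* = A^T. Therefore
A^* =
[[-3, 0, 0],
 [2, 0, 3]].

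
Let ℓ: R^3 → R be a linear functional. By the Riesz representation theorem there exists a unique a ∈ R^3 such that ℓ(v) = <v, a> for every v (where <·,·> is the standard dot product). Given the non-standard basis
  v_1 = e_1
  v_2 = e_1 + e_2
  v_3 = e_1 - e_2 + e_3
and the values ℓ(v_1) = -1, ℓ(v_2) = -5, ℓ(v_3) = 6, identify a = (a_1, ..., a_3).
a = (-1, -4, 3)

Write a = (a_1, ..., a_3) in the standard basis. For each basis vector v_i, ℓ(v_i) = <v_i, a> is a linear equation in the a_j's. Collect the n equations into a matrix system V a = ℓ, where row i of V is v_i (expressed in the standard basis). Since V is invertible (lower-triangular with 1s on the diagonal, up to permutation), solve by back-substitution:
  V =
[[1, 0, 0],
 [1, 1, 0],
 [1, -1, 1]]
  V a = (-1, -5, 6)
Solving gives a = (-1, -4, 3).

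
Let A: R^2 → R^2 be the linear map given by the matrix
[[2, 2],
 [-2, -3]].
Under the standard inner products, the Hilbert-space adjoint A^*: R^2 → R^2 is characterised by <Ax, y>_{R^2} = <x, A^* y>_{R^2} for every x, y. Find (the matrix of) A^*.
A^* = A^T =
[[2, -2],
 [2, -3]]

For real matrices with standard dot products, the defining identity <Ax, y> = <x, A^* y> gives (Ax)^T y = x^T (A^*) y, i.e. x^T A^T y = x^T (A^*) y. Since this holds for all x, y, we must have A^* = A^T. Therefore
A^* =
[[2, -2],
 [2, -3]].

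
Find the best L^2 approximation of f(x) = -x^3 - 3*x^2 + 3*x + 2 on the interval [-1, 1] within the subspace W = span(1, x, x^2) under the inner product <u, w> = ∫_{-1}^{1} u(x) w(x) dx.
g(x) = -3*x^2 + 12*x/5 + 2

The best approximation g ∈ W is the orthogonal projection of f onto W. Writing g = a_0 + a_1 x + a_2 x^2, the coefficients solve the normal equations G · a = b where
  G_{ij} = <φ_i, φ_j> and b_i = <f, φ_i>, with φ_0 = 1, φ_1 = x, φ_2 = x^2.
G =
  [2, 0, 2/3]
  [0, 2/3, 0]
  [2/3, 0, 2/5],
b = (2, 8/5, 2/15).
Solving gives a_0 = 2, a_1 = 12/5, a_2 = -3, so
  g(x) = -3*x^2 + 12*x/5 + 2.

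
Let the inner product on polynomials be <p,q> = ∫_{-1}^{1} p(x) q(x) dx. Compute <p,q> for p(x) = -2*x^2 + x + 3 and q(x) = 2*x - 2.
<p,q> = -8

Expand the product: p(x)·q(x) = -4*x^3 + 6*x^2 + 4*x - 6.
∫_{-1}^{1} of each monomial x^k gives [2/(k+1) if k even, 0 if k odd]. Integrating term-by-term (or equivalently evaluating the antiderivative F(x) = -x^4 + 2*x^3 + 2*x^2 - 6*x at the endpoints):
  F(1) − F(−1) = -3 − (5) = -8.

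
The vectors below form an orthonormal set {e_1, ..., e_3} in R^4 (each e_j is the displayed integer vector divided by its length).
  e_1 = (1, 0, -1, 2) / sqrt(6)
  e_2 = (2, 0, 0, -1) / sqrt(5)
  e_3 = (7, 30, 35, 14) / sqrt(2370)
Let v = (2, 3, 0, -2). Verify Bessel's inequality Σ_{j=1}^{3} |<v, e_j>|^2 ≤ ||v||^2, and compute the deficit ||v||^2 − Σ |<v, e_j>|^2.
Σ |<v, e_j>|^2 = 814/79; ||v||^2 = 17; deficit = 529/79

Write each e_j = u_j / sqrt(<u_j, u_j>) where u_j is the displayed integer vector. Then <v, e_j> = <v, u_j> / sqrt(<u_j, u_j>), so |<v, e_j>|^2 = <v, u_j>^2 / <u_j, u_j>.
Coefficients: <v, e_1> = -2/sqrt(6), <v, e_2> = 6/sqrt(5), <v, e_3> = 76/sqrt(2370).
Square and sum: Σ |<v, e_j>|^2 = 814/79.
Compute ||v||^2 = v·v = 17.
Deficit = 17 − 814/79 = 529/79 ≥ 0, confirming Bessel's inequality. (The deficit equals ||v − Σ <v,e_j> e_j||^2, the squared distance from v to span{e_j}.)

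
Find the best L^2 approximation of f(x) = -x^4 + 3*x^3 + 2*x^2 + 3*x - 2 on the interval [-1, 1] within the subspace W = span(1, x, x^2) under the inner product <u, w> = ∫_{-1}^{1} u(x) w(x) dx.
g(x) = 8*x^2/7 + 24*x/5 - 67/35

The best approximation g ∈ W is the orthogonal projection of f onto W. Writing g = a_0 + a_1 x + a_2 x^2, the coefficients solve the normal equations G · a = b where
  G_{ij} = <φ_i, φ_j> and b_i = <f, φ_i>, with φ_0 = 1, φ_1 = x, φ_2 = x^2.
G =
  [2, 0, 2/3]
  [0, 2/3, 0]
  [2/3, 0, 2/5],
b = (-46/15, 16/5, -86/105).
Solving gives a_0 = -67/35, a_1 = 24/5, a_2 = 8/7, so
  g(x) = 8*x^2/7 + 24*x/5 - 67/35.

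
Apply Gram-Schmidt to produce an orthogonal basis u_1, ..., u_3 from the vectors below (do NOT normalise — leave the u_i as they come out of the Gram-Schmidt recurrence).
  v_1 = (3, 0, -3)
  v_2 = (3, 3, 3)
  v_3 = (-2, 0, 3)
Orthogonal basis:
  u_1 = (3, 0, -3)
  u_2 = (3, 3, 3)
  u_3 = (1/6, -1/3, 1/6)

Apply the Gram-Schmidt recurrence
  u_1 = v_1
  u_i = v_i − Σ_{j<i} ((v_i · u_j) / (u_j · u_j)) · u_j.

Step by step this gives:
  u_1 = (3, 0, -3)
  u_2 = (3, 3, 3)
  u_3 = (1/6, -1/3, 1/6)

Orthogonality check:
  u_2 · u_1 = 0 (should be 0)
  u_3 · u_1 = 0 (should be 0)
  u_3 · u_2 = 0 (should be 0)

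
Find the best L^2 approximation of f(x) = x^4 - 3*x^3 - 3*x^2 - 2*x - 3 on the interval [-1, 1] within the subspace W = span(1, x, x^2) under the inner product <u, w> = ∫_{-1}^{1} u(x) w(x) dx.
g(x) = -15*x^2/7 - 19*x/5 - 108/35

The best approximation g ∈ W is the orthogonal projection of f onto W. Writing g = a_0 + a_1 x + a_2 x^2, the coefficients solve the normal equations G · a = b where
  G_{ij} = <φ_i, φ_j> and b_i = <f, φ_i>, with φ_0 = 1, φ_1 = x, φ_2 = x^2.
G =
  [2, 0, 2/3]
  [0, 2/3, 0]
  [2/3, 0, 2/5],
b = (-38/5, -38/15, -102/35).
Solving gives a_0 = -108/35, a_1 = -19/5, a_2 = -15/7, so
  g(x) = -15*x^2/7 - 19*x/5 - 108/35.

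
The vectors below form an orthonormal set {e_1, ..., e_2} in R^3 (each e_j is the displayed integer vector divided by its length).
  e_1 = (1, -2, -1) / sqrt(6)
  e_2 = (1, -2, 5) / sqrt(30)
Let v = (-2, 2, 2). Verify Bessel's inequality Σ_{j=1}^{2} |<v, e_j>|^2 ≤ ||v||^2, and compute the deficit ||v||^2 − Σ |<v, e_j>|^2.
Σ |<v, e_j>|^2 = 56/5; ||v||^2 = 12; deficit = 4/5

Write each e_j = u_j / sqrt(<u_j, u_j>) where u_j is the displayed integer vector. Then <v, e_j> = <v, u_j> / sqrt(<u_j, u_j>), so |<v, e_j>|^2 = <v, u_j>^2 / <u_j, u_j>.
Coefficients: <v, e_1> = -8/sqrt(6), <v, e_2> = 4/sqrt(30).
Square and sum: Σ |<v, e_j>|^2 = 56/5.
Compute ||v||^2 = v·v = 12.
Deficit = 12 − 56/5 = 4/5 ≥ 0, confirming Bessel's inequality. (The deficit equals ||v − Σ <v,e_j> e_j||^2, the squared distance from v to span{e_j}.)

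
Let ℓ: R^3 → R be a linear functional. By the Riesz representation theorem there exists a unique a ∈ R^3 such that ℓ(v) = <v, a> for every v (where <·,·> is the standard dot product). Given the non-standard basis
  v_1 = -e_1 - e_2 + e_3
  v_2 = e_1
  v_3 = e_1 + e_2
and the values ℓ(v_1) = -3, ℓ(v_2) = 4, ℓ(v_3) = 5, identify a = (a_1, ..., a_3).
a = (4, 1, 2)

Write a = (a_1, ..., a_3) in the standard basis. For each basis vector v_i, ℓ(v_i) = <v_i, a> is a linear equation in the a_j's. Collect the n equations into a matrix system V a = ℓ, where row i of V is v_i (expressed in the standard basis). Since V is invertible (lower-triangular with 1s on the diagonal, up to permutation), solve by back-substitution:
  V =
[[-1, -1, 1],
 [1, 0, 0],
 [1, 1, 0]]
  V a = (-3, 4, 5)
Solving gives a = (4, 1, 2).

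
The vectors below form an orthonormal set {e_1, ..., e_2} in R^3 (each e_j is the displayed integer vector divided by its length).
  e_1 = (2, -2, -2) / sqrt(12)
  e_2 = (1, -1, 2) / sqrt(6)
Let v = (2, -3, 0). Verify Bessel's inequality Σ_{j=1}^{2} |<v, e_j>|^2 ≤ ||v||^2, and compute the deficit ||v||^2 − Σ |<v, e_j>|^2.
Σ |<v, e_j>|^2 = 25/2; ||v||^2 = 13; deficit = 1/2

Write each e_j = u_j / sqrt(<u_j, u_j>) where u_j is the displayed integer vector. Then <v, e_j> = <v, u_j> / sqrt(<u_j, u_j>), so |<v, e_j>|^2 = <v, u_j>^2 / <u_j, u_j>.
Coefficients: <v, e_1> = 10/sqrt(12), <v, e_2> = 5/sqrt(6).
Square and sum: Σ |<v, e_j>|^2 = 25/2.
Compute ||v||^2 = v·v = 13.
Deficit = 13 − 25/2 = 1/2 ≥ 0, confirming Bessel's inequality. (The deficit equals ||v − Σ <v,e_j> e_j||^2, the squared distance from v to span{e_j}.)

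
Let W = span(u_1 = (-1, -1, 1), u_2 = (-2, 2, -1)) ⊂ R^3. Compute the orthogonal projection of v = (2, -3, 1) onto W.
proj_W(v) = (55/26, -69/26, 19/13)

Set up U = [u_1 | ... | u_2] ∈ R^(3×2). The projector onto W = col(U) is P = U (U^T U)^(-1) U^T.
Compute U^T U =
  [3, -1]
  [-1, 9],
and U^T v = (2, -11).
Solve U^T U · c = U^T v for the coefficients: c = (7/26, -31/26). The projection is proj_W(v) = U c.
Check: (v - proj_W(v)) · u_1 = 0  (should be 0).
Check: (v - proj_W(v)) · u_2 = 0  (should be 0).
Result: proj_W(v) = (55/26, -69/26, 19/13).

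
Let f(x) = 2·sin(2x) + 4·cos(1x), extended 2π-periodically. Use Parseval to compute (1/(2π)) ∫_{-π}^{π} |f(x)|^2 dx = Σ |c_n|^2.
Σ |c_n|^2 = 10

Expand |f|^2 and use orthogonality of {sin(nx), cos(mx)} on [-π, π]:
  ∫_{-π}^{π} sin(nx)^2 dx = π, ∫ cos(mx)^2 dx = π, and cross terms integrate to 0.
So ∫_{-π}^{π} f(x)^2 dx = 2^2 · π + 4^2 · π = (4 + 16)π.
Divide by 2π: (4 + 16)/2 = 10.
By Parseval, this equals Σ |c_n|^2.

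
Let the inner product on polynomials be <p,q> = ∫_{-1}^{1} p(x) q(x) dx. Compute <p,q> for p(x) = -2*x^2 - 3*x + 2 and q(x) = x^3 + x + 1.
<p,q> = -8/15

Expand the product: p(x)·q(x) = -2*x^5 - 3*x^4 - 5*x^2 - x + 2.
∫_{-1}^{1} of each monomial x^k gives [2/(k+1) if k even, 0 if k odd]. Integrating term-by-term (or equivalently evaluating the antiderivative F(x) = -x^6/3 - 3*x^5/5 - 5*x^3/3 - x^2/2 + 2*x at the endpoints):
  F(1) − F(−1) = -11/10 − (-17/30) = -8/15.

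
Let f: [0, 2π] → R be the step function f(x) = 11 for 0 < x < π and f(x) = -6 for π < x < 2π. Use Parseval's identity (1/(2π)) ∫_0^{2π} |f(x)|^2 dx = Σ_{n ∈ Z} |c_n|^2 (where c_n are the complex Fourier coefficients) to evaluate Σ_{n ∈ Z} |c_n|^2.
Σ |c_n|^2 = 157/2

Parseval equates the L^2 energy of f (normalised by 1/(2π)) with the ℓ^2 sum of its Fourier coefficients: (1/(2π)) ∫_0^{2π} |f|^2 = Σ |c_n|^2.
Compute the left side: (1/(2π)) [∫_0^π 11^2 dx + ∫_π^{2π} (-6)^2 dx] = (1/(2π)) · (121π + 36π) = (121 + 36)/2 = 157/2.
So Σ_{n ∈ Z} |c_n|^2 = 157/2.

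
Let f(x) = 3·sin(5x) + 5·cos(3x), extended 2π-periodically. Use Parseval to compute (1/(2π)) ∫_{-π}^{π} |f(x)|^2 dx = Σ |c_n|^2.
Σ |c_n|^2 = 17

Expand |f|^2 and use orthogonality of {sin(nx), cos(mx)} on [-π, π]:
  ∫_{-π}^{π} sin(nx)^2 dx = π, ∫ cos(mx)^2 dx = π, and cross terms integrate to 0.
So ∫_{-π}^{π} f(x)^2 dx = 3^2 · π + 5^2 · π = (9 + 25)π.
Divide by 2π: (9 + 25)/2 = 17.
By Parseval, this equals Σ |c_n|^2.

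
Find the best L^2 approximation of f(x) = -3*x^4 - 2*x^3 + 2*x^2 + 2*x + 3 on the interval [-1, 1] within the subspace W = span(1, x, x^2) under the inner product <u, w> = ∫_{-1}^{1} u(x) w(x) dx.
g(x) = -4*x^2/7 + 4*x/5 + 114/35

The best approximation g ∈ W is the orthogonal projection of f onto W. Writing g = a_0 + a_1 x + a_2 x^2, the coefficients solve the normal equations G · a = b where
  G_{ij} = <φ_i, φ_j> and b_i = <f, φ_i>, with φ_0 = 1, φ_1 = x, φ_2 = x^2.
G =
  [2, 0, 2/3]
  [0, 2/3, 0]
  [2/3, 0, 2/5],
b = (92/15, 8/15, 68/35).
Solving gives a_0 = 114/35, a_1 = 4/5, a_2 = -4/7, so
  g(x) = -4*x^2/7 + 4*x/5 + 114/35.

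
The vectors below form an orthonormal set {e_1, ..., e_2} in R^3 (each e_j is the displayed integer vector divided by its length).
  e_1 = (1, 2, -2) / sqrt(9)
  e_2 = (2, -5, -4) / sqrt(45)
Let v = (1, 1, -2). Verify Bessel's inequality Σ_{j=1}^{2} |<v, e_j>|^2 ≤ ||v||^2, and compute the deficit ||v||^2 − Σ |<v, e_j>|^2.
Σ |<v, e_j>|^2 = 6; ||v||^2 = 6; deficit = 0

Write each e_j = u_j / sqrt(<u_j, u_j>) where u_j is the displayed integer vector. Then <v, e_j> = <v, u_j> / sqrt(<u_j, u_j>), so |<v, e_j>|^2 = <v, u_j>^2 / <u_j, u_j>.
Coefficients: <v, e_1> = 7/sqrt(9), <v, e_2> = 5/sqrt(45).
Square and sum: Σ |<v, e_j>|^2 = 6.
Compute ||v||^2 = v·v = 6.
Deficit = 6 − 6 = 0 ≥ 0, confirming Bessel's inequality. (The deficit equals ||v − Σ <v,e_j> e_j||^2, the squared distance from v to span{e_j}.)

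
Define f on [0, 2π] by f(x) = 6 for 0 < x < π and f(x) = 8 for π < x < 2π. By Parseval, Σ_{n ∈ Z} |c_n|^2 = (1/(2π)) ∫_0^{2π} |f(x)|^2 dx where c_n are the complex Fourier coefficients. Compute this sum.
Σ |c_n|^2 = 50

Parseval equates the L^2 energy of f (normalised by 1/(2π)) with the ℓ^2 sum of its Fourier coefficients: (1/(2π)) ∫_0^{2π} |f|^2 = Σ |c_n|^2.
Compute the left side: (1/(2π)) [∫_0^π 6^2 dx + ∫_π^{2π} 8^2 dx] = (1/(2π)) · (36π + 64π) = (36 + 64)/2 = 50.
So Σ_{n ∈ Z} |c_n|^2 = 50.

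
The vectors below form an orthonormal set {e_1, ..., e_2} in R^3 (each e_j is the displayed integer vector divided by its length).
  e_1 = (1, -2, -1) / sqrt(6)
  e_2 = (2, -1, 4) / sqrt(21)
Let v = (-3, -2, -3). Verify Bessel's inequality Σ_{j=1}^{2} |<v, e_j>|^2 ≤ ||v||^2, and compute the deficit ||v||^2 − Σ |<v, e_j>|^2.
Σ |<v, e_j>|^2 = 104/7; ||v||^2 = 22; deficit = 50/7

Write each e_j = u_j / sqrt(<u_j, u_j>) where u_j is the displayed integer vector. Then <v, e_j> = <v, u_j> / sqrt(<u_j, u_j>), so |<v, e_j>|^2 = <v, u_j>^2 / <u_j, u_j>.
Coefficients: <v, e_1> = 4/sqrt(6), <v, e_2> = -16/sqrt(21).
Square and sum: Σ |<v, e_j>|^2 = 104/7.
Compute ||v||^2 = v·v = 22.
Deficit = 22 − 104/7 = 50/7 ≥ 0, confirming Bessel's inequality. (The deficit equals ||v − Σ <v,e_j> e_j||^2, the squared distance from v to span{e_j}.)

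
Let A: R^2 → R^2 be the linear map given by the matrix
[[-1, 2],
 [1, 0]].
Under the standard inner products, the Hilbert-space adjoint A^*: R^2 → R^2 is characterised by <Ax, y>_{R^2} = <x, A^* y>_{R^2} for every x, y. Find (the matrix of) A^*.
A^* = A^T =
[[-1, 1],
 [2, 0]]

For real matrices with standard dot products, the defining identity <Ax, y> = <x, A^* y> gives (Ax)^T y = x^T (A^*) y, i.e. x^T A^T y = x^T (A^*) y. Since this holds for all x, y, we must have A^* = A^T. Therefore
A^* =
[[-1, 1],
 [2, 0]].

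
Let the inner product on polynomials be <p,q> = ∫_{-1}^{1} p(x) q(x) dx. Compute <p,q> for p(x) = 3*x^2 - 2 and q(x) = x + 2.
<p,q> = -4

Expand the product: p(x)·q(x) = 3*x^3 + 6*x^2 - 2*x - 4.
∫_{-1}^{1} of each monomial x^k gives [2/(k+1) if k even, 0 if k odd]. Integrating term-by-term (or equivalently evaluating the antiderivative F(x) = 3*x^4/4 + 2*x^3 - x^2 - 4*x at the endpoints):
  F(1) − F(−1) = -9/4 − (7/4) = -4.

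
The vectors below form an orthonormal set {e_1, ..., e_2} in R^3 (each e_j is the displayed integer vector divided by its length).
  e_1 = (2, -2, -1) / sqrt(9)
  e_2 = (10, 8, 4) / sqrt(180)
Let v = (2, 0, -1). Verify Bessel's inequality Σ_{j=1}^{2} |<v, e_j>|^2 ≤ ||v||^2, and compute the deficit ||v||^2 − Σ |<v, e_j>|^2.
Σ |<v, e_j>|^2 = 21/5; ||v||^2 = 5; deficit = 4/5

Write each e_j = u_j / sqrt(<u_j, u_j>) where u_j is the displayed integer vector. Then <v, e_j> = <v, u_j> / sqrt(<u_j, u_j>), so |<v, e_j>|^2 = <v, u_j>^2 / <u_j, u_j>.
Coefficients: <v, e_1> = 5/sqrt(9), <v, e_2> = 16/sqrt(180).
Square and sum: Σ |<v, e_j>|^2 = 21/5.
Compute ||v||^2 = v·v = 5.
Deficit = 5 − 21/5 = 4/5 ≥ 0, confirming Bessel's inequality. (The deficit equals ||v − Σ <v,e_j> e_j||^2, the squared distance from v to span{e_j}.)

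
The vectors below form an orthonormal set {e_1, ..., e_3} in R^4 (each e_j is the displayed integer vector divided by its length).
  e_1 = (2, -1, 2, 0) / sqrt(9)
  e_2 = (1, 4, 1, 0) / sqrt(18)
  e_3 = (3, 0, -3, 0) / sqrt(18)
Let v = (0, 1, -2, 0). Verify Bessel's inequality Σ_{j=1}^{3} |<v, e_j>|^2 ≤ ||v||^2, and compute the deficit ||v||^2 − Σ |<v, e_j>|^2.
Σ |<v, e_j>|^2 = 5; ||v||^2 = 5; deficit = 0

Write each e_j = u_j / sqrt(<u_j, u_j>) where u_j is the displayed integer vector. Then <v, e_j> = <v, u_j> / sqrt(<u_j, u_j>), so |<v, e_j>|^2 = <v, u_j>^2 / <u_j, u_j>.
Coefficients: <v, e_1> = -5/sqrt(9), <v, e_2> = 2/sqrt(18), <v, e_3> = 6/sqrt(18).
Square and sum: Σ |<v, e_j>|^2 = 5.
Compute ||v||^2 = v·v = 5.
Deficit = 5 − 5 = 0 ≥ 0, confirming Bessel's inequality. (The deficit equals ||v − Σ <v,e_j> e_j||^2, the squared distance from v to span{e_j}.)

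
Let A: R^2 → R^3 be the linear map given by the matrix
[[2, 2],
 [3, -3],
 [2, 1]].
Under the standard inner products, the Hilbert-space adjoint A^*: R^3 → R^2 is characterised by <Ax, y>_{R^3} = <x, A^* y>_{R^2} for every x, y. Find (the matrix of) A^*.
A^* = A^T =
[[2, 3, 2],
 [2, -3, 1]]

For real matrices with standard dot products, the defining identity <Ax, y> = <x, A^* y> gives (Ax)^T y = x^T (A^*) y, i.e. x^T A^T y = x^T (A^*) y. Since this holds for all x, y, we must have A^* = A^T. Therefore
A^* =
[[2, 3, 2],
 [2, -3, 1]].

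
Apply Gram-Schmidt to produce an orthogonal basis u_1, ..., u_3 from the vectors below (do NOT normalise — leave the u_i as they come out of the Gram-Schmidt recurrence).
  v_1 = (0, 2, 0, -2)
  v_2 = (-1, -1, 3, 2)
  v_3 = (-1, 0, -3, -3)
Orthogonal basis:
  u_1 = (0, 2, 0, -2)
  u_2 = (-1, 1/2, 3, 1/2)
  u_3 = (-40/21, -22/21, -2/7, -22/21)

Apply the Gram-Schmidt recurrence
  u_1 = v_1
  u_i = v_i − Σ_{j<i} ((v_i · u_j) / (u_j · u_j)) · u_j.

Step by step this gives:
  u_1 = (0, 2, 0, -2)
  u_2 = (-1, 1/2, 3, 1/2)
  u_3 = (-40/21, -22/21, -2/7, -22/21)

Orthogonality check:
  u_2 · u_1 = 0 (should be 0)
  u_3 · u_1 = 0 (should be 0)
  u_3 · u_2 = 0 (should be 0)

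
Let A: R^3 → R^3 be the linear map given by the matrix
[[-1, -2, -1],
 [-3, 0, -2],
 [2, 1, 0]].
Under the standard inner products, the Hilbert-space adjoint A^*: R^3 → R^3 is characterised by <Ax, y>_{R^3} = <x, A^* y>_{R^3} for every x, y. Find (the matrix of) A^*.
A^* = A^T =
[[-1, -3, 2],
 [-2, 0, 1],
 [-1, -2, 0]]

For real matrices with standard dot products, the defining identity <Ax, y> = <x, A^* y> gives (Ax)^T y = x^T (A^*) y, i.e. x^T A^T y = x^T (A^*) y. Since this holds for all x, y, we must have A^* = A^T. Therefore
A^* =
[[-1, -3, 2],
 [-2, 0, 1],
 [-1, -2, 0]].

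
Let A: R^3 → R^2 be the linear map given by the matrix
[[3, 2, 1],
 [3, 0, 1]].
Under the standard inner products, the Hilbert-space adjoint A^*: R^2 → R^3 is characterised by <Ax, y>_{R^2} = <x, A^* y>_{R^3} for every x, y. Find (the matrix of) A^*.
A^* = A^T =
[[3, 3],
 [2, 0],
 [1, 1]]

For real matrices with standard dot products, the defining identity <Ax, y> = <x, A^* y> gives (Ax)^T y = x^T (A^*) y, i.e. x^T A^T y = x^T (A^*) y. Since this holds for all x, y, we must have A^* = A^T. Therefore
A^* =
[[3, 3],
 [2, 0],
 [1, 1]].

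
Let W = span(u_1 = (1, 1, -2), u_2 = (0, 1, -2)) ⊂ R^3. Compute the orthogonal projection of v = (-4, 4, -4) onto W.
proj_W(v) = (-4, 12/5, -24/5)

Set up U = [u_1 | ... | u_2] ∈ R^(3×2). The projector onto W = col(U) is P = U (U^T U)^(-1) U^T.
Compute U^T U =
  [6, 5]
  [5, 5],
and U^T v = (8, 12).
Solve U^T U · c = U^T v for the coefficients: c = (-4, 32/5). The projection is proj_W(v) = U c.
Check: (v - proj_W(v)) · u_1 = 0  (should be 0).
Check: (v - proj_W(v)) · u_2 = 0  (should be 0).
Result: proj_W(v) = (-4, 12/5, -24/5).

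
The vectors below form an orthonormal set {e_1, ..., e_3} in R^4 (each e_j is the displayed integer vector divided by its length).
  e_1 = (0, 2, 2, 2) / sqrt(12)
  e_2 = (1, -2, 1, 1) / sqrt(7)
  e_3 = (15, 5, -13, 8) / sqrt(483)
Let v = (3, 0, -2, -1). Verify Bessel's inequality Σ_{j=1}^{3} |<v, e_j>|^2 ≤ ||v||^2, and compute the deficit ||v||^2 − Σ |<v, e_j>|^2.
Σ |<v, e_j>|^2 = 258/23; ||v||^2 = 14; deficit = 64/23

Write each e_j = u_j / sqrt(<u_j, u_j>) where u_j is the displayed integer vector. Then <v, e_j> = <v, u_j> / sqrt(<u_j, u_j>), so |<v, e_j>|^2 = <v, u_j>^2 / <u_j, u_j>.
Coefficients: <v, e_1> = -6/sqrt(12), <v, e_2> = 0/sqrt(7), <v, e_3> = 63/sqrt(483).
Square and sum: Σ |<v, e_j>|^2 = 258/23.
Compute ||v||^2 = v·v = 14.
Deficit = 14 − 258/23 = 64/23 ≥ 0, confirming Bessel's inequality. (The deficit equals ||v − Σ <v,e_j> e_j||^2, the squared distance from v to span{e_j}.)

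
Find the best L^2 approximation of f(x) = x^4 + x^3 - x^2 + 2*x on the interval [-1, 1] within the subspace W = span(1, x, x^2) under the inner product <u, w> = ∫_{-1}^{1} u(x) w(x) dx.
g(x) = -x^2/7 + 13*x/5 - 3/35

The best approximation g ∈ W is the orthogonal projection of f onto W. Writing g = a_0 + a_1 x + a_2 x^2, the coefficients solve the normal equations G · a = b where
  G_{ij} = <φ_i, φ_j> and b_i = <f, φ_i>, with φ_0 = 1, φ_1 = x, φ_2 = x^2.
G =
  [2, 0, 2/3]
  [0, 2/3, 0]
  [2/3, 0, 2/5],
b = (-4/15, 26/15, -4/35).
Solving gives a_0 = -3/35, a_1 = 13/5, a_2 = -1/7, so
  g(x) = -x^2/7 + 13*x/5 - 3/35.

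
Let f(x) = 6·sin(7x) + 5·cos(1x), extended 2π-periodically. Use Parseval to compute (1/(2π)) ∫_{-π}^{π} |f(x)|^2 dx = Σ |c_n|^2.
Σ |c_n|^2 = 61/2

Expand |f|^2 and use orthogonality of {sin(nx), cos(mx)} on [-π, π]:
  ∫_{-π}^{π} sin(nx)^2 dx = π, ∫ cos(mx)^2 dx = π, and cross terms integrate to 0.
So ∫_{-π}^{π} f(x)^2 dx = 6^2 · π + 5^2 · π = (36 + 25)π.
Divide by 2π: (36 + 25)/2 = 61/2.
By Parseval, this equals Σ |c_n|^2.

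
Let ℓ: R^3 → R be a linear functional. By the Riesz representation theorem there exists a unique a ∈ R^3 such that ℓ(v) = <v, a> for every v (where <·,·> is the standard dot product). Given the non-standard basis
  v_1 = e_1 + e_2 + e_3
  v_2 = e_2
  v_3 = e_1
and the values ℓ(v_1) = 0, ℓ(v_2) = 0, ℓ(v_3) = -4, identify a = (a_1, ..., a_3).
a = (-4, 0, 4)

Write a = (a_1, ..., a_3) in the standard basis. For each basis vector v_i, ℓ(v_i) = <v_i, a> is a linear equation in the a_j's. Collect the n equations into a matrix system V a = ℓ, where row i of V is v_i (expressed in the standard basis). Since V is invertible (lower-triangular with 1s on the diagonal, up to permutation), solve by back-substitution:
  V =
[[1, 1, 1],
 [0, 1, 0],
 [1, 0, 0]]
  V a = (0, 0, -4)
Solving gives a = (-4, 0, 4).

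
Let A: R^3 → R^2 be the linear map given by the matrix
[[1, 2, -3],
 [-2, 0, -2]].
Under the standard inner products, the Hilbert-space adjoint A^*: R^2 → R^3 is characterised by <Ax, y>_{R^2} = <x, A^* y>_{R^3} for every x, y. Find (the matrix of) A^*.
A^* = A^T =
[[1, -2],
 [2, 0],
 [-3, -2]]

For real matrices with standard dot products, the defining identity <Ax, y> = <x, A^* y> gives (Ax)^T y = x^T (A^*) y, i.e. x^T A^T y = x^T (A^*) y. Since this holds for all x, y, we must have A^* = A^T. Therefore
A^* =
[[1, -2],
 [2, 0],
 [-3, -2]].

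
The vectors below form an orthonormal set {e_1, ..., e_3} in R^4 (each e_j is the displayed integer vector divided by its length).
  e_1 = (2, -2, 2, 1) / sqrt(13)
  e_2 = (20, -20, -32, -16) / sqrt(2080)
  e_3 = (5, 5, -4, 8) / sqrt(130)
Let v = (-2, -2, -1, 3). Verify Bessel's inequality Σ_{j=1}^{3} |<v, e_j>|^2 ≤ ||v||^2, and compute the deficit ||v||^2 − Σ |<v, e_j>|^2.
Σ |<v, e_j>|^2 = 9/13; ||v||^2 = 18; deficit = 225/13

Write each e_j = u_j / sqrt(<u_j, u_j>) where u_j is the displayed integer vector. Then <v, e_j> = <v, u_j> / sqrt(<u_j, u_j>), so |<v, e_j>|^2 = <v, u_j>^2 / <u_j, u_j>.
Coefficients: <v, e_1> = 1/sqrt(13), <v, e_2> = -16/sqrt(2080), <v, e_3> = 8/sqrt(130).
Square and sum: Σ |<v, e_j>|^2 = 9/13.
Compute ||v||^2 = v·v = 18.
Deficit = 18 − 9/13 = 225/13 ≥ 0, confirming Bessel's inequality. (The deficit equals ||v − Σ <v,e_j> e_j||^2, the squared distance from v to span{e_j}.)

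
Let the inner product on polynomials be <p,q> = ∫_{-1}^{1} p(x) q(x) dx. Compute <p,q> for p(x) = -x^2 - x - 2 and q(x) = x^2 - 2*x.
<p,q> = -2/5

Expand the product: p(x)·q(x) = -x^4 + x^3 + 4*x.
∫_{-1}^{1} of each monomial x^k gives [2/(k+1) if k even, 0 if k odd]. Integrating term-by-term (or equivalently evaluating the antiderivative F(x) = -x^5/5 + x^4/4 + 2*x^2 at the endpoints):
  F(1) − F(−1) = 41/20 − (49/20) = -2/5.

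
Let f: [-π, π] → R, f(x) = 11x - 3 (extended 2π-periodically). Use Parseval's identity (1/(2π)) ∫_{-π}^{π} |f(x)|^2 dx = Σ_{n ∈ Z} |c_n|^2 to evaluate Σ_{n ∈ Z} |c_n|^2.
Σ |c_n|^2 = 121π^2/3 + 9

Expand and integrate term by term over [-π, π]:
  ∫ (11x)^2 dx = 121·(2π^3/3); ∫ 2·11·(-3)·x dx = 0 (odd integrand); ∫ (-3)^2 dx = 9·2π.
So (1/(2π)) ∫_{-π}^{π} (11x - 3)^2 dx = 121π^2/3 + 9 = 121π^2/3 + 9.
Parseval ⇒ Σ |c_n|^2 = 121π^2/3 + 9.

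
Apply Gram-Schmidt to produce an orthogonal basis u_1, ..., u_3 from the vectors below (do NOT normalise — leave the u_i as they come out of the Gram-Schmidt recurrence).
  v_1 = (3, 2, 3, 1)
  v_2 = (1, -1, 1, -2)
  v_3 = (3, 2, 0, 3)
Orthogonal basis:
  u_1 = (3, 2, 3, 1)
  u_2 = (17/23, -27/23, 17/23, -48/23)
  u_3 = (252/157, -77/157, -219/157, 55/157)

Apply the Gram-Schmidt recurrence
  u_1 = v_1
  u_i = v_i − Σ_{j<i} ((v_i · u_j) / (u_j · u_j)) · u_j.

Step by step this gives:
  u_1 = (3, 2, 3, 1)
  u_2 = (17/23, -27/23, 17/23, -48/23)
  u_3 = (252/157, -77/157, -219/157, 55/157)

Orthogonality check:
  u_2 · u_1 = 0 (should be 0)
  u_3 · u_1 = 0 (should be 0)
  u_3 · u_2 = 0 (should be 0)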